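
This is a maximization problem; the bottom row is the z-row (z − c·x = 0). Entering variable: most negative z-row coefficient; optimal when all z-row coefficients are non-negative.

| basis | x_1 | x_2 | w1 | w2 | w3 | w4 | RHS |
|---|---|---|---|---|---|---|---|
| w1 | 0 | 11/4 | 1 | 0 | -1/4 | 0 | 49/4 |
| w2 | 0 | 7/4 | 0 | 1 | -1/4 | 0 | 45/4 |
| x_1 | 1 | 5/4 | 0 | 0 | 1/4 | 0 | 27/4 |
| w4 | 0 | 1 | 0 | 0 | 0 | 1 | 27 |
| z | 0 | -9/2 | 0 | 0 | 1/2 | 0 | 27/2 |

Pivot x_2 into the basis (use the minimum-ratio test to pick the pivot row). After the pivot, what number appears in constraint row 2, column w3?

Ratio test on column x_2 — row 1: (49/4)/(11/4) = 49/11; row 2: (45/4)/(7/4) = 45/7; row 3: (27/4)/(5/4) = 27/5; row 4: 27/1 = 27. Minimum is 49/11 at row 1 (w1 leaves); pivot element 11/4.
Divide row 1 by 11/4; eliminate column x_2 from the other rows.
Row 2 update in column w3: -1/4 − (7/4)·(-1/11) = -1/11.

-1/11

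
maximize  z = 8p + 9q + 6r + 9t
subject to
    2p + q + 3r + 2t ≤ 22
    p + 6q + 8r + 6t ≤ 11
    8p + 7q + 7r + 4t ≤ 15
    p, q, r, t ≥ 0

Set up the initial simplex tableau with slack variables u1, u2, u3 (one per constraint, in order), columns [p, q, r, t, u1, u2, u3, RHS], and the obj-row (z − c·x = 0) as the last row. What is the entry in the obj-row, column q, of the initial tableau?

-9

The obj-row carries the negated objective coefficients: the q entry is -9.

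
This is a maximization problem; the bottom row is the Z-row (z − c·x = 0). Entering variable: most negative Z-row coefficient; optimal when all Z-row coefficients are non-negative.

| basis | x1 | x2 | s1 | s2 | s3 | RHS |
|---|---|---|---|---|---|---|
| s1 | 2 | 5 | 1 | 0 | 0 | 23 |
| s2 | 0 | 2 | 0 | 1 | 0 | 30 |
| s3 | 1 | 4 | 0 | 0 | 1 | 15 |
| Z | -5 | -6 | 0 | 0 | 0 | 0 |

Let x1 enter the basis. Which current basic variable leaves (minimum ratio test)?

Column x1 entries and ratios — s1: 23/2 = 23/2; s2: 0 ≤ 0, skip; s3: 15/1 = 15.
Smallest ratio is 23/2 in the row of s1, so s1 leaves.

s1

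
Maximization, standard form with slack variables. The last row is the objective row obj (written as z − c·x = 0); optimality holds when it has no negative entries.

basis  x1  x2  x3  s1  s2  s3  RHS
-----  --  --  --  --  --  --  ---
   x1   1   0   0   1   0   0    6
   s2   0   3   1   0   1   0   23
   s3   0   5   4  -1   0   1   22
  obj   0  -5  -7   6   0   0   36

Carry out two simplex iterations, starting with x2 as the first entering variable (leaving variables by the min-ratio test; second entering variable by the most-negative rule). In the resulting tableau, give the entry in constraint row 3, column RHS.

11/2

Ratio test on column x2 — row 1: entry 0 ≤ 0; row 2: 23/3 = 23/3; row 3: 22/5 = 22/5. Minimum is 22/5 at row 3 (s3 leaves); pivot element 5.
Divide row 3 by 5; eliminate column x2 from the other rows.
Second iteration: most negative obj-row entry is -3 in column x3, so x3 enters.
Ratio test on column x3 — row 1: entry 0 ≤ 0; row 2: entry -7/5 ≤ 0; row 3: (22/5)/(4/5) = 11/2. Minimum is 11/2 at row 3 (x2 leaves); pivot element 4/5.
Divide row 3 by 4/5; eliminate column x3 from the other rows.
After both pivots, the entry at constraint row 3, column RHS is 11/2.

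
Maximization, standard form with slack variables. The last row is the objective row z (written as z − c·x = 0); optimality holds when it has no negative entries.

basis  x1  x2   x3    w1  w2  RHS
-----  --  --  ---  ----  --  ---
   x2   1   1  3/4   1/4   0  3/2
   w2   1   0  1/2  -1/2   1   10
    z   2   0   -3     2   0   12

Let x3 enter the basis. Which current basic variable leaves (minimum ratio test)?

Column x3 entries and ratios — x2: (3/2)/(3/4) = 2; w2: 10/(1/2) = 20.
Smallest ratio is 2 in the row of x2, so x2 leaves.

x2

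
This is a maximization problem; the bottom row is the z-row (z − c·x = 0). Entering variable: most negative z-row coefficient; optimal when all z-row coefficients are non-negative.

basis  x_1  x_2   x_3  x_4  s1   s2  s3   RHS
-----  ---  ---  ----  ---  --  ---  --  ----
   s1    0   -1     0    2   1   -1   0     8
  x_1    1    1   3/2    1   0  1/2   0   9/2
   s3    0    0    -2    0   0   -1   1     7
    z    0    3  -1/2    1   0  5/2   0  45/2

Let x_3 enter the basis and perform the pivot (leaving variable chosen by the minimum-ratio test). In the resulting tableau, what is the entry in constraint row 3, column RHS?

13

Ratio test on column x_3 — row 1: entry 0 ≤ 0; row 2: (9/2)/(3/2) = 3; row 3: entry -2 ≤ 0. Minimum is 3 at row 2 (x_1 leaves); pivot element 3/2.
Divide row 2 by 3/2; eliminate column x_3 from the other rows.
Row 3 update in column RHS: 7 − (-2)·3 = 13.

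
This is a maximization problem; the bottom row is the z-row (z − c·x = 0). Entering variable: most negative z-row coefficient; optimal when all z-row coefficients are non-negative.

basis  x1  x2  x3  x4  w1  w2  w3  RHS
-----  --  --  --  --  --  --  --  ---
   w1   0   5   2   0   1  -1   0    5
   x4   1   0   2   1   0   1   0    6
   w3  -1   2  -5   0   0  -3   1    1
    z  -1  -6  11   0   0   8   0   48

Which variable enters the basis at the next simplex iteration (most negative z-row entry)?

x2

Negative z-row entries: x1: -1, x2: -6.
The most negative is -6 in column x2, so x2 enters.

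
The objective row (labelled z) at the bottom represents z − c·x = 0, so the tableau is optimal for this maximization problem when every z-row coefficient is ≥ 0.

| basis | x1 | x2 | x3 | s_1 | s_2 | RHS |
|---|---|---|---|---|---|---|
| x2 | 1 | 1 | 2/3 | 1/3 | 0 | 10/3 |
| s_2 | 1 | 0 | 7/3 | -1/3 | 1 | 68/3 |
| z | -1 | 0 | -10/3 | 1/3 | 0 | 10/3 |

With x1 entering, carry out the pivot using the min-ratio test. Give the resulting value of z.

Ratio test on column x1 — row 1: (10/3)/1 = 10/3; row 2: (68/3)/1 = 68/3. Minimum is 10/3 at row 1 (x2 leaves); pivot element 1.
Pivot on row 1; the z-row RHS becomes 10/3 − (-1)·(10/3) = 20/3.

20/3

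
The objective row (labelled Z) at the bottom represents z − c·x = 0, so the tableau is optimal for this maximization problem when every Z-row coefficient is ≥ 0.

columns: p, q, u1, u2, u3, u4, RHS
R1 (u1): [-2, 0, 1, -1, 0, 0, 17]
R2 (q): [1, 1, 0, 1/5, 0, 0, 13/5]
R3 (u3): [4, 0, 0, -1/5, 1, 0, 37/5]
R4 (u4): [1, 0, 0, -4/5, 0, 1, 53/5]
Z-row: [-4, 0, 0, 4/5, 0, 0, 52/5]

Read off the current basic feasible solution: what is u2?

0

u2 is not in the basis, so in the current basic feasible solution u2 = 0.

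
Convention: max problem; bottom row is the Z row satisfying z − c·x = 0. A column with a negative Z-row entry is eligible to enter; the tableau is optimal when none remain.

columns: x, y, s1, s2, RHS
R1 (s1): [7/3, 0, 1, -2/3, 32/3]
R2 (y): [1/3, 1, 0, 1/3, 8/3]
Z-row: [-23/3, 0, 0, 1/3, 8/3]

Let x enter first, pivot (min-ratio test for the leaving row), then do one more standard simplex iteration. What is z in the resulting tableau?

128/3

Ratio test on column x — row 1: (32/3)/(7/3) = 32/7; row 2: (8/3)/(1/3) = 8. Minimum is 32/7 at row 1 (s1 leaves); pivot element 7/3.
Pivot on row 1; the Z-row RHS becomes 8/3 − (-23/3)·(32/7) = 264/7.
Next entering variable (most negative Z-row entry -13/7): s2.
Ratio test on column s2 — row 1: entry -2/7 ≤ 0; row 2: (8/7)/(3/7) = 8/3. Minimum is 8/3 at row 2 (y leaves); pivot element 3/7.
After the second pivot the Z-row RHS is 264/7 − (-13/7)·(8/3) = 128/3.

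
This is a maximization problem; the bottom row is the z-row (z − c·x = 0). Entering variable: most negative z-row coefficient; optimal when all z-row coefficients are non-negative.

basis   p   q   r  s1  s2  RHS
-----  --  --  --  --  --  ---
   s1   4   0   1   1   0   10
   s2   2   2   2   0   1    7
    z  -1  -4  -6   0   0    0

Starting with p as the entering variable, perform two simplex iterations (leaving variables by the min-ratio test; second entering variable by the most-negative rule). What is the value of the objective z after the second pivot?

61/6

Ratio test on column p — row 1: 10/4 = 5/2; row 2: 7/2 = 7/2. Minimum is 5/2 at row 1 (s1 leaves); pivot element 4.
Pivot on row 1; the z-row RHS becomes 0 − (-1)·(5/2) = 5/2.
Next entering variable (most negative z-row entry -23/4): r.
Ratio test on column r — row 1: (5/2)/(1/4) = 10; row 2: 2/(3/2) = 4/3. Minimum is 4/3 at row 2 (s2 leaves); pivot element 3/2.
After the second pivot the z-row RHS is 5/2 − (-23/4)·(4/3) = 61/6.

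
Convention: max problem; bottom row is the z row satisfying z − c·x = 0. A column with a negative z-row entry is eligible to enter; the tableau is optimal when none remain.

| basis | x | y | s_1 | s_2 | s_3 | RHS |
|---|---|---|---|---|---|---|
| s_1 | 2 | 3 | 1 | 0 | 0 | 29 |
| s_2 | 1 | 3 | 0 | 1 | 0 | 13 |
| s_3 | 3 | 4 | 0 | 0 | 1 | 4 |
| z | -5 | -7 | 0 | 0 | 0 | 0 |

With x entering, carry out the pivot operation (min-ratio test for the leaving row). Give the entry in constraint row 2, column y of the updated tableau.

Ratio test on column x — row 1: 29/2 = 29/2; row 2: 13/1 = 13; row 3: 4/3 = 4/3. Minimum is 4/3 at row 3 (s_3 leaves); pivot element 3.
Divide row 3 by 3; eliminate column x from the other rows.
Row 2 update in column y: 3 − 1·(4/3) = 5/3.

5/3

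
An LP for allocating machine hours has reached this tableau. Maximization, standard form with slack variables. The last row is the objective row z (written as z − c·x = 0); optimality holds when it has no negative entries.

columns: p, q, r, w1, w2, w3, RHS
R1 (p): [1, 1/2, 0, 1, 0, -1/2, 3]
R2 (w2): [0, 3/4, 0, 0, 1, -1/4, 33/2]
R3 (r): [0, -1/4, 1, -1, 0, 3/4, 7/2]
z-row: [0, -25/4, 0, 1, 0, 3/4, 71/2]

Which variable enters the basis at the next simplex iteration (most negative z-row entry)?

Negative z-row entries: q: -25/4.
The most negative is -25/4 in column q, so q enters.

q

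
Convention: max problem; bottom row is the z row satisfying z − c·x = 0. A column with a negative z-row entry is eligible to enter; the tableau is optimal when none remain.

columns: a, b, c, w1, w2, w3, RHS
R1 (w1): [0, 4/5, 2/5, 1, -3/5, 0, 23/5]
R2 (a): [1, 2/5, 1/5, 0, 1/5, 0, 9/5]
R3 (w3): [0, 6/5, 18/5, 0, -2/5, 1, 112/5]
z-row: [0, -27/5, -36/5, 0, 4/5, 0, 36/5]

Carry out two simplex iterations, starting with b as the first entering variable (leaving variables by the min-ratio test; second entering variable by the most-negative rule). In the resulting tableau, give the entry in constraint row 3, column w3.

Ratio test on column b — row 1: (23/5)/(4/5) = 23/4; row 2: (9/5)/(2/5) = 9/2; row 3: (112/5)/(6/5) = 56/3. Minimum is 9/2 at row 2 (a leaves); pivot element 2/5.
Divide row 2 by 2/5; eliminate column b from the other rows.
Second iteration: most negative z-row entry is -9/2 in column c, so c enters.
Ratio test on column c — row 1: entry 0 ≤ 0; row 2: (9/2)/(1/2) = 9; row 3: 17/3 = 17/3. Minimum is 17/3 at row 3 (w3 leaves); pivot element 3.
Divide row 3 by 3; eliminate column c from the other rows.
After both pivots, the entry at constraint row 3, column w3 is 1/3.

1/3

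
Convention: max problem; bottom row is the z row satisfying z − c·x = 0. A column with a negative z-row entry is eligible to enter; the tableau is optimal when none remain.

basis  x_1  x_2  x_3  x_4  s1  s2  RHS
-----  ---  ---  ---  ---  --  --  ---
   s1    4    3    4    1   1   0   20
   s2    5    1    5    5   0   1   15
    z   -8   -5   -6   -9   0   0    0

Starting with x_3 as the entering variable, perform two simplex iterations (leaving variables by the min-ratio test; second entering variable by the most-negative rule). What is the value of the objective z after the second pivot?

350/11

Ratio test on column x_3 — row 1: 20/4 = 5; row 2: 15/5 = 3. Minimum is 3 at row 2 (s2 leaves); pivot element 5.
Pivot on row 2; the z-row RHS becomes 0 − (-6)·3 = 18.
Next entering variable (most negative z-row entry -19/5): x_2.
Ratio test on column x_2 — row 1: 8/(11/5) = 40/11; row 2: 3/(1/5) = 15. Minimum is 40/11 at row 1 (s1 leaves); pivot element 11/5.
After the second pivot the z-row RHS is 18 − (-19/5)·(40/11) = 350/11.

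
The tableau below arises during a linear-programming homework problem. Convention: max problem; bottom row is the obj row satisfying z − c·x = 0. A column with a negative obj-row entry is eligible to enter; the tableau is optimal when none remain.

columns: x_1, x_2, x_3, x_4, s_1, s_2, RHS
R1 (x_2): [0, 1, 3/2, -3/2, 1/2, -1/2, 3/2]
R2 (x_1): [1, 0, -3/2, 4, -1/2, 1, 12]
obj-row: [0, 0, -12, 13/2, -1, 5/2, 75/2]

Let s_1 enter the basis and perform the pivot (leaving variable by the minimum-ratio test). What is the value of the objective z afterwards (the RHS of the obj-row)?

81/2

Ratio test on column s_1 — row 1: (3/2)/(1/2) = 3; row 2: entry -1/2 ≤ 0. Minimum is 3 at row 1 (x_2 leaves); pivot element 1/2.
Pivot on row 1; the obj-row RHS becomes 75/2 − (-1)·3 = 81/2.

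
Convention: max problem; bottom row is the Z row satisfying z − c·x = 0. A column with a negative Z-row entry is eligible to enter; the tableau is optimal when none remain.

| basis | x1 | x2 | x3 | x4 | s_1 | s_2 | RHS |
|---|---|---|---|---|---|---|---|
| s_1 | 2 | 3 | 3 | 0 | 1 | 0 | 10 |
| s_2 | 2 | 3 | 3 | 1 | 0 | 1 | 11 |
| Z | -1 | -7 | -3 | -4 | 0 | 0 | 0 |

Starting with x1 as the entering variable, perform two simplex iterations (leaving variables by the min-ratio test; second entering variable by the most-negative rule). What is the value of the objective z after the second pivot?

Ratio test on column x1 — row 1: 10/2 = 5; row 2: 11/2 = 11/2. Minimum is 5 at row 1 (s_1 leaves); pivot element 2.
Pivot on row 1; the Z-row RHS becomes 0 − (-1)·5 = 5.
Next entering variable (most negative Z-row entry -11/2): x2.
Ratio test on column x2 — row 1: 5/(3/2) = 10/3; row 2: entry 0 ≤ 0. Minimum is 10/3 at row 1 (x1 leaves); pivot element 3/2.
After the second pivot the Z-row RHS is 5 − (-11/2)·(10/3) = 70/3.

70/3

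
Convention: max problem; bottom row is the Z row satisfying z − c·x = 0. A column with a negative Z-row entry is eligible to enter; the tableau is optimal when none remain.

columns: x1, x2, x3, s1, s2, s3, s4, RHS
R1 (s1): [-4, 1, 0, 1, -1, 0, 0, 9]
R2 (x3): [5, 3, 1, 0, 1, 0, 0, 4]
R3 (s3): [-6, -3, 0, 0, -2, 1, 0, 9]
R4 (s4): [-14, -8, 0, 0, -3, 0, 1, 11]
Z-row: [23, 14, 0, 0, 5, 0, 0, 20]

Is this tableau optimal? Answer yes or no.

Every Z-row coefficient is ≥ 0, so the tableau is optimal.

yes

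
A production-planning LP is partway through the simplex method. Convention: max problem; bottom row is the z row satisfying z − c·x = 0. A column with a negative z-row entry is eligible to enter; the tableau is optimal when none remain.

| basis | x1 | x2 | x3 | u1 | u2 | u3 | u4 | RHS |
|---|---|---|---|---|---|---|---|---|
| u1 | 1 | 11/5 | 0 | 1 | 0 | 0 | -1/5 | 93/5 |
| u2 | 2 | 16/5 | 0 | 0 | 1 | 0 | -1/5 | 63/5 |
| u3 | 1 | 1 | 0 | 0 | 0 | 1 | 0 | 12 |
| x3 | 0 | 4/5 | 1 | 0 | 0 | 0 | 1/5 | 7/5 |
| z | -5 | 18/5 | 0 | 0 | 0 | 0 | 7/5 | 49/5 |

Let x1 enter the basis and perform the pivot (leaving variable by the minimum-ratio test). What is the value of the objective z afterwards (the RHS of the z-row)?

Ratio test on column x1 — row 1: (93/5)/1 = 93/5; row 2: (63/5)/2 = 63/10; row 3: 12/1 = 12; row 4: entry 0 ≤ 0. Minimum is 63/10 at row 2 (u2 leaves); pivot element 2.
Pivot on row 2; the z-row RHS becomes 49/5 − (-5)·(63/10) = 413/10.

413/10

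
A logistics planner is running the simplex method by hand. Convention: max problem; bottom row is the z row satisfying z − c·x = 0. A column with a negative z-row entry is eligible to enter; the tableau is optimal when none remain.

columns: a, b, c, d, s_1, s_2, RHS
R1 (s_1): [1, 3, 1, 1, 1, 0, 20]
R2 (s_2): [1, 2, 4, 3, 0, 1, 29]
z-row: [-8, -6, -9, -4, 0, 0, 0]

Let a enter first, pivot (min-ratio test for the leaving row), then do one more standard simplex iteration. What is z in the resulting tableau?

Ratio test on column a — row 1: 20/1 = 20; row 2: 29/1 = 29. Minimum is 20 at row 1 (s_1 leaves); pivot element 1.
Pivot on row 1; the z-row RHS becomes 0 − (-8)·20 = 160.
Next entering variable (most negative z-row entry -1): c.
Ratio test on column c — row 1: 20/1 = 20; row 2: 9/3 = 3. Minimum is 3 at row 2 (s_2 leaves); pivot element 3.
After the second pivot the z-row RHS is 160 − (-1)·3 = 163.

163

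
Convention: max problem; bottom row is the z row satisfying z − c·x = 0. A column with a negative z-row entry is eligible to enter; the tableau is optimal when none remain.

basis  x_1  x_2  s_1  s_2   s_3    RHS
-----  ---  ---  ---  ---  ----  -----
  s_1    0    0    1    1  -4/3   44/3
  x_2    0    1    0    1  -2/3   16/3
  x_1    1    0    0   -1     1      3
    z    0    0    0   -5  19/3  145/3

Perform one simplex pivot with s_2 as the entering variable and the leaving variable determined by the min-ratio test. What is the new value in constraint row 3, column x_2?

Ratio test on column s_2 — row 1: (44/3)/1 = 44/3; row 2: (16/3)/1 = 16/3; row 3: entry -1 ≤ 0. Minimum is 16/3 at row 2 (x_2 leaves); pivot element 1.
Divide row 2 by 1; eliminate column s_2 from the other rows.
Row 3 update in column x_2: 0 − (-1)·1 = 1.

1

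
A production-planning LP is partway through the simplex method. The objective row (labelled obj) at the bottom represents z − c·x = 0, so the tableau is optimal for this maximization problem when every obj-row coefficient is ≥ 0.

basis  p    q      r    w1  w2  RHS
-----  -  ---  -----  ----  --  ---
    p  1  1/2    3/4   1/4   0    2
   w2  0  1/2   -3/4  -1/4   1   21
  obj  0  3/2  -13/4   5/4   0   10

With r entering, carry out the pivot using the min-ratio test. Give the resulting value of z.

56/3

Ratio test on column r — row 1: 2/(3/4) = 8/3; row 2: entry -3/4 ≤ 0. Minimum is 8/3 at row 1 (p leaves); pivot element 3/4.
Pivot on row 1; the obj-row RHS becomes 10 − (-13/4)·(8/3) = 56/3.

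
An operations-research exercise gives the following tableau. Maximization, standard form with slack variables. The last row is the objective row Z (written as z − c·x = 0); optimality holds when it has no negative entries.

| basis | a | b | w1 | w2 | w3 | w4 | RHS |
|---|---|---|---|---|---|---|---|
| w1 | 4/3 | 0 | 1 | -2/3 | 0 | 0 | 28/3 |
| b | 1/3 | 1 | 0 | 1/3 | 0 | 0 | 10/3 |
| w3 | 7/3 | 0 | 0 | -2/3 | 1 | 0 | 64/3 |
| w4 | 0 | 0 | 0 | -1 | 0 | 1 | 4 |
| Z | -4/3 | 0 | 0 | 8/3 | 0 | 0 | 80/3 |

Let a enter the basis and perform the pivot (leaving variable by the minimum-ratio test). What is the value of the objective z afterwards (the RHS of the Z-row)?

36

Ratio test on column a — row 1: (28/3)/(4/3) = 7; row 2: (10/3)/(1/3) = 10; row 3: (64/3)/(7/3) = 64/7; row 4: entry 0 ≤ 0. Minimum is 7 at row 1 (w1 leaves); pivot element 4/3.
Pivot on row 1; the Z-row RHS becomes 80/3 − (-4/3)·7 = 36.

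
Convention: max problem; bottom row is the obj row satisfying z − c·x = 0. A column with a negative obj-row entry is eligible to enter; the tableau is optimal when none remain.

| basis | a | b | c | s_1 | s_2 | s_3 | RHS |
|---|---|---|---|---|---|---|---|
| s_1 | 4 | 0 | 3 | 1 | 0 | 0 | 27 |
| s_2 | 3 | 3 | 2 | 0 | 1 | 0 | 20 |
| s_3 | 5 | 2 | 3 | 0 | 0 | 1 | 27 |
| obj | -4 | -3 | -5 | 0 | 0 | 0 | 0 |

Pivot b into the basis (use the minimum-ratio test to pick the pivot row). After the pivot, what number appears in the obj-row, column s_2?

1

Ratio test on column b — row 1: entry 0 ≤ 0; row 2: 20/3 = 20/3; row 3: 27/2 = 27/2. Minimum is 20/3 at row 2 (s_2 leaves); pivot element 3.
Divide row 2 by 3; eliminate column b from the other rows.
obj-row update in column s_2: 0 − (-3)·(1/3) = 1.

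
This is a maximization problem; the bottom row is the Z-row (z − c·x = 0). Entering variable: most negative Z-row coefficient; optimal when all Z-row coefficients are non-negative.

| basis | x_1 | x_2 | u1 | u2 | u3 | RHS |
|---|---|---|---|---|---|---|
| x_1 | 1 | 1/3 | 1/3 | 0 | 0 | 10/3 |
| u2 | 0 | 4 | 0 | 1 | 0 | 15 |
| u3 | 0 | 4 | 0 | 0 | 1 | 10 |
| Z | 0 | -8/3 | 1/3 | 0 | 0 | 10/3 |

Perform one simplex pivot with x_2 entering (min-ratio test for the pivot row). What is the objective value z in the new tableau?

10

Ratio test on column x_2 — row 1: (10/3)/(1/3) = 10; row 2: 15/4 = 15/4; row 3: 10/4 = 5/2. Minimum is 5/2 at row 3 (u3 leaves); pivot element 4.
Pivot on row 3; the Z-row RHS becomes 10/3 − (-8/3)·(5/2) = 10.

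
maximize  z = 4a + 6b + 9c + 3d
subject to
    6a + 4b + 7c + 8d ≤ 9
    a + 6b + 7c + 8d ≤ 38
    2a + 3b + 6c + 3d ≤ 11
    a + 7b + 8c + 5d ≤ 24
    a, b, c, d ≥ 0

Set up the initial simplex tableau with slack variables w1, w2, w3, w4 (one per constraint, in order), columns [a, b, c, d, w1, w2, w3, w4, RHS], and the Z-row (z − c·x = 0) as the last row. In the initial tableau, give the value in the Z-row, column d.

-3

The Z-row carries the negated objective coefficients: the d entry is -3.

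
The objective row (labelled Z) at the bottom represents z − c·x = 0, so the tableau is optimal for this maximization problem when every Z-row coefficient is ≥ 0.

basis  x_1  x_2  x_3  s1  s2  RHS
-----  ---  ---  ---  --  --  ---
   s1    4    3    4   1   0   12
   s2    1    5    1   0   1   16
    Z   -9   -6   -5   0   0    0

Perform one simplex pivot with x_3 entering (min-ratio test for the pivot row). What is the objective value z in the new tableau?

Ratio test on column x_3 — row 1: 12/4 = 3; row 2: 16/1 = 16. Minimum is 3 at row 1 (s1 leaves); pivot element 4.
Pivot on row 1; the Z-row RHS becomes 0 − (-5)·3 = 15.

15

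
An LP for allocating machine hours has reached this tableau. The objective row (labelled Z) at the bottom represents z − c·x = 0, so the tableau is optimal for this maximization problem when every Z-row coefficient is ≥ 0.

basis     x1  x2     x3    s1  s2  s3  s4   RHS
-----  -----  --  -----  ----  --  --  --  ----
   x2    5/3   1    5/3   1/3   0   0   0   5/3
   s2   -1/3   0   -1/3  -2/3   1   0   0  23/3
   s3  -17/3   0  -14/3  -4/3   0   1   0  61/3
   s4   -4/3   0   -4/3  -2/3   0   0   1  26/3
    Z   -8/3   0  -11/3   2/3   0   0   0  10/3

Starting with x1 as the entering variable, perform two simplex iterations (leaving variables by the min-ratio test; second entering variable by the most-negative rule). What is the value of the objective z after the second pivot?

Ratio test on column x1 — row 1: (5/3)/(5/3) = 1; row 2: entry -1/3 ≤ 0; row 3: entry -17/3 ≤ 0; row 4: entry -4/3 ≤ 0. Minimum is 1 at row 1 (x2 leaves); pivot element 5/3.
Pivot on row 1; the Z-row RHS becomes 10/3 − (-8/3)·1 = 6.
Next entering variable (most negative Z-row entry -1): x3.
Ratio test on column x3 — row 1: 1/1 = 1; row 2: entry 0 ≤ 0; row 3: 26/1 = 26; row 4: entry 0 ≤ 0. Minimum is 1 at row 1 (x1 leaves); pivot element 1.
After the second pivot the Z-row RHS is 6 − (-1)·1 = 7.

7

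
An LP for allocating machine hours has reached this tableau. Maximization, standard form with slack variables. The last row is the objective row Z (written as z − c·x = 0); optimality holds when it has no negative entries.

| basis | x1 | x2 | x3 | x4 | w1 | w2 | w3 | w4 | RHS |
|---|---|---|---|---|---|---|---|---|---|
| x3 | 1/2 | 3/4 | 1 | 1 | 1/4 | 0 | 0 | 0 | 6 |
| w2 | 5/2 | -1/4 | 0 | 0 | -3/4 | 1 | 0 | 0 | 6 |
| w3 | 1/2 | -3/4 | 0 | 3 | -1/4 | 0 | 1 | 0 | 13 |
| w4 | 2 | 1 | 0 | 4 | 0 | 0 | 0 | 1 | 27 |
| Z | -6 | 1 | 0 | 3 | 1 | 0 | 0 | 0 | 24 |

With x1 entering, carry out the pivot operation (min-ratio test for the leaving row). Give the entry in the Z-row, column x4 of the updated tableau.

3

Ratio test on column x1 — row 1: 6/(1/2) = 12; row 2: 6/(5/2) = 12/5; row 3: 13/(1/2) = 26; row 4: 27/2 = 27/2. Minimum is 12/5 at row 2 (w2 leaves); pivot element 5/2.
Divide row 2 by 5/2; eliminate column x1 from the other rows.
Z-row update in column x4: 3 − (-6)·0 = 3.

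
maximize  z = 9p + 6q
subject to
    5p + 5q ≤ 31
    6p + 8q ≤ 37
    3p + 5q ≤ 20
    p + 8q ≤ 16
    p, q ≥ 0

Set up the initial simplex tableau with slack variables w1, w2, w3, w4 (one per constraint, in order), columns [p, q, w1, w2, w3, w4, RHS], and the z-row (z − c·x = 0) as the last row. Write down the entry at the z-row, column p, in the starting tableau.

The z-row carries the negated objective coefficients: the p entry is -9.

-9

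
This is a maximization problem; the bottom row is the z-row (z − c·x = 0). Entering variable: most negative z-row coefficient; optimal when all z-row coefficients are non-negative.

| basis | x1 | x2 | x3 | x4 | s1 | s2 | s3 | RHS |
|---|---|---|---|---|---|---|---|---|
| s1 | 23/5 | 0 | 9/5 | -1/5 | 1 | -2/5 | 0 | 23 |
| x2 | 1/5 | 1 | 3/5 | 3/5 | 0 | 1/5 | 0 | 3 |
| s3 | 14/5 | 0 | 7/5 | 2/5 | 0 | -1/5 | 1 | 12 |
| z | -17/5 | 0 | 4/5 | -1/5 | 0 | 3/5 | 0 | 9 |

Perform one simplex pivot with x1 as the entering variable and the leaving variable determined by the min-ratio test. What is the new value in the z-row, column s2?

5/14

Ratio test on column x1 — row 1: 23/(23/5) = 5; row 2: 3/(1/5) = 15; row 3: 12/(14/5) = 30/7. Minimum is 30/7 at row 3 (s3 leaves); pivot element 14/5.
Divide row 3 by 14/5; eliminate column x1 from the other rows.
z-row update in column s2: 3/5 − (-17/5)·(-1/14) = 5/14.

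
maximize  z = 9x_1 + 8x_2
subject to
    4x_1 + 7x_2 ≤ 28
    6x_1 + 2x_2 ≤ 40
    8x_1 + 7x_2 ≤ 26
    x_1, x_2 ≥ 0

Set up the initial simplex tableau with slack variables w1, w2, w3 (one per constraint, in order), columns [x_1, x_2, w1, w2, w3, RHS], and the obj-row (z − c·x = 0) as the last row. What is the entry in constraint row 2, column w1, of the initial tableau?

Slack w1 belongs to constraint 1; its column is the unit vector e_1, so the entry in row 2 is 0.

0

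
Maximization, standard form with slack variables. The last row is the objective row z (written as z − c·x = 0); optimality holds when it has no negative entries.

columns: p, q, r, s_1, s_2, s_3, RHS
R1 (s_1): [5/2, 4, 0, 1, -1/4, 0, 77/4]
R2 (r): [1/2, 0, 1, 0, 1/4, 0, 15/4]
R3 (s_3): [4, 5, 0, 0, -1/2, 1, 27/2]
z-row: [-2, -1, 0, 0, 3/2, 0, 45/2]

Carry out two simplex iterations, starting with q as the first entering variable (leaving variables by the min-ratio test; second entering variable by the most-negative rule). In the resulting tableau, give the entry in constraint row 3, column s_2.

Ratio test on column q — row 1: (77/4)/4 = 77/16; row 2: entry 0 ≤ 0; row 3: (27/2)/5 = 27/10. Minimum is 27/10 at row 3 (s_3 leaves); pivot element 5.
Divide row 3 by 5; eliminate column q from the other rows.
Second iteration: most negative z-row entry is -6/5 in column p, so p enters.
Ratio test on column p — row 1: entry -7/10 ≤ 0; row 2: (15/4)/(1/2) = 15/2; row 3: (27/10)/(4/5) = 27/8. Minimum is 27/8 at row 3 (q leaves); pivot element 4/5.
Divide row 3 by 4/5; eliminate column p from the other rows.
After both pivots, the entry at constraint row 3, column s_2 is -1/8.

-1/8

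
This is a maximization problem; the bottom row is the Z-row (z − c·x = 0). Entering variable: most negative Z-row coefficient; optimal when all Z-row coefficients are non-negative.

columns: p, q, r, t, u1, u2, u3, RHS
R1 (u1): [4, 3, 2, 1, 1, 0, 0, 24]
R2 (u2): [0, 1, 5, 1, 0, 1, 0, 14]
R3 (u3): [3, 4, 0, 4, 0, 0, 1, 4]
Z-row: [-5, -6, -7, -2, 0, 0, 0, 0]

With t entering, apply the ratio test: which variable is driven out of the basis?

Column t entries and ratios — u1: 24/1 = 24; u2: 14/1 = 14; u3: 4/4 = 1.
Smallest ratio is 1 in the row of u3, so u3 leaves.

u3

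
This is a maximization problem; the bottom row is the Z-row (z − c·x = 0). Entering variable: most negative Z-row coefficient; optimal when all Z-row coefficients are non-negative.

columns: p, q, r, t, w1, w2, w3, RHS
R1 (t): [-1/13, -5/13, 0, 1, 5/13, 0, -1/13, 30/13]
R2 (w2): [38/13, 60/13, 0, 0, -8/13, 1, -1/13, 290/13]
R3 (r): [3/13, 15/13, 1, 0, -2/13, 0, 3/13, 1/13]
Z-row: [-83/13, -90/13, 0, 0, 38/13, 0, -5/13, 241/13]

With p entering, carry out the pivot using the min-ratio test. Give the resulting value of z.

62/3

Ratio test on column p — row 1: entry -1/13 ≤ 0; row 2: (290/13)/(38/13) = 145/19; row 3: (1/13)/(3/13) = 1/3. Minimum is 1/3 at row 3 (r leaves); pivot element 3/13.
Pivot on row 3; the Z-row RHS becomes 241/13 − (-83/13)·(1/3) = 62/3.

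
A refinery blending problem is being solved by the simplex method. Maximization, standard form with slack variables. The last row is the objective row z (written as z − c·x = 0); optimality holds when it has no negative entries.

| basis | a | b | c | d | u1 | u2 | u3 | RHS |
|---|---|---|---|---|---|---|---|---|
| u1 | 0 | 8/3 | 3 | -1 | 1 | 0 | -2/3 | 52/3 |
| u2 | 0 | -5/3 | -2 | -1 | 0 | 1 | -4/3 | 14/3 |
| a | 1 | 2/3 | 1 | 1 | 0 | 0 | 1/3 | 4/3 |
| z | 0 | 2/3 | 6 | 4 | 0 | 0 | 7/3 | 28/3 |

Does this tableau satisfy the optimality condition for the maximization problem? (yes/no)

Every z-row coefficient is ≥ 0, so the tableau is optimal.

yes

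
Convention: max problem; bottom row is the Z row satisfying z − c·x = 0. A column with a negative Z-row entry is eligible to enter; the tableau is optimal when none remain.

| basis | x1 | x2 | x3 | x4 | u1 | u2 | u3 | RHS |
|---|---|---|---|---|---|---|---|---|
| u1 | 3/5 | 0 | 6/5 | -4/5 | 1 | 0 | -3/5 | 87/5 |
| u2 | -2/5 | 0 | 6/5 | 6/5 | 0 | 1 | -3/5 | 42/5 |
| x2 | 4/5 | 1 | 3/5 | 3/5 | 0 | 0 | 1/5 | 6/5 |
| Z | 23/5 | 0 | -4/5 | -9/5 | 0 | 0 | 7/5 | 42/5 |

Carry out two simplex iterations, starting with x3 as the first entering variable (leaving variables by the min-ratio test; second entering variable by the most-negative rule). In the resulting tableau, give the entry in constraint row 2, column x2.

-2

Ratio test on column x3 — row 1: (87/5)/(6/5) = 29/2; row 2: (42/5)/(6/5) = 7; row 3: (6/5)/(3/5) = 2. Minimum is 2 at row 3 (x2 leaves); pivot element 3/5.
Divide row 3 by 3/5; eliminate column x3 from the other rows.
Second iteration: most negative Z-row entry is -1 in column x4, so x4 enters.
Ratio test on column x4 — row 1: entry -2 ≤ 0; row 2: entry 0 ≤ 0; row 3: 2/1 = 2. Minimum is 2 at row 3 (x3 leaves); pivot element 1.
Divide row 3 by 1; eliminate column x4 from the other rows.
After both pivots, the entry at constraint row 2, column x2 is -2.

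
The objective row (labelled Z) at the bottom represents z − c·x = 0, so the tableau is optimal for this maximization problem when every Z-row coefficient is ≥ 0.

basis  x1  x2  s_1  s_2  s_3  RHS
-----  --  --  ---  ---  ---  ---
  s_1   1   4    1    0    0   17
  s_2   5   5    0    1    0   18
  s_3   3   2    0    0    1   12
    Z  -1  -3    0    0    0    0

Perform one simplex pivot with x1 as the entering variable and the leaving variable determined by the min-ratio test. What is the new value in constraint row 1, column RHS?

67/5

Ratio test on column x1 — row 1: 17/1 = 17; row 2: 18/5 = 18/5; row 3: 12/3 = 4. Minimum is 18/5 at row 2 (s_2 leaves); pivot element 5.
Divide row 2 by 5; eliminate column x1 from the other rows.
Row 1 update in column RHS: 17 − 1·(18/5) = 67/5.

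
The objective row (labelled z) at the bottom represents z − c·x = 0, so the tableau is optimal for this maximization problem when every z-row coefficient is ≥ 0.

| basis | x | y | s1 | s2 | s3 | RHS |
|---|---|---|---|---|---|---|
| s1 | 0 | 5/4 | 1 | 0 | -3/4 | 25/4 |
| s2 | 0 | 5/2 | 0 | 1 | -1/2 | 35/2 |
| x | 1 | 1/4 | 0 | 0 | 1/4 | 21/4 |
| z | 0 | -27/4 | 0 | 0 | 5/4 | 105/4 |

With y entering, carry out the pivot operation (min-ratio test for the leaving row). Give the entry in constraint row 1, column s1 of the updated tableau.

4/5

Ratio test on column y — row 1: (25/4)/(5/4) = 5; row 2: (35/2)/(5/2) = 7; row 3: (21/4)/(1/4) = 21. Minimum is 5 at row 1 (s1 leaves); pivot element 5/4.
Divide row 1 by 5/4; eliminate column y from the other rows.
In the new row 1, the s1 entry is the old entry divided by the pivot: 1/(5/4) = 4/5.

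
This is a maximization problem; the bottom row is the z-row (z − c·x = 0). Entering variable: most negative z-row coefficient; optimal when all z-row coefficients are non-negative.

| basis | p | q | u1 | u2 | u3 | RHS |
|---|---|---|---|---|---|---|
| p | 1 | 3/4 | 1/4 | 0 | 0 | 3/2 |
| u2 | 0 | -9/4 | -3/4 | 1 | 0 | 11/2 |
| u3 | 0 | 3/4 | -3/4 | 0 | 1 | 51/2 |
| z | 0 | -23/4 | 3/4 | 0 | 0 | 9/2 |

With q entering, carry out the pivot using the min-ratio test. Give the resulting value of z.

Ratio test on column q — row 1: (3/2)/(3/4) = 2; row 2: entry -9/4 ≤ 0; row 3: (51/2)/(3/4) = 34. Minimum is 2 at row 1 (p leaves); pivot element 3/4.
Pivot on row 1; the z-row RHS becomes 9/2 − (-23/4)·2 = 16.

16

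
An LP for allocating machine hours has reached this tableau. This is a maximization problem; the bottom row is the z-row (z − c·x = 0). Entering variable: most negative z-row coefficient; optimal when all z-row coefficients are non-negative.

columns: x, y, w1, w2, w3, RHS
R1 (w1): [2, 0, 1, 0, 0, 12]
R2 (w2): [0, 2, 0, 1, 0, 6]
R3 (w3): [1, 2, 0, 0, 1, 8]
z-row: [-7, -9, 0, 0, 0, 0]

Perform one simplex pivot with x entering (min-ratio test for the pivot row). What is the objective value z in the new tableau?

Ratio test on column x — row 1: 12/2 = 6; row 2: entry 0 ≤ 0; row 3: 8/1 = 8. Minimum is 6 at row 1 (w1 leaves); pivot element 2.
Pivot on row 1; the z-row RHS becomes 0 − (-7)·6 = 42.

42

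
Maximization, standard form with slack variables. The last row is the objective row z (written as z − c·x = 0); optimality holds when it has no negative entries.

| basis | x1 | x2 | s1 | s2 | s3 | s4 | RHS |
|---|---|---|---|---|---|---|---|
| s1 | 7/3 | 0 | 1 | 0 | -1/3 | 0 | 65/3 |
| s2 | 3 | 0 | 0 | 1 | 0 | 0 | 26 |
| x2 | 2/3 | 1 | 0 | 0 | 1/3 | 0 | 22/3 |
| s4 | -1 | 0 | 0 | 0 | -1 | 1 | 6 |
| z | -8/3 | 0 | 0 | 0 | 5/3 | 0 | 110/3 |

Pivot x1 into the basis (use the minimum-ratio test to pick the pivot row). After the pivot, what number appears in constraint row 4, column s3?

-1

Ratio test on column x1 — row 1: (65/3)/(7/3) = 65/7; row 2: 26/3 = 26/3; row 3: (22/3)/(2/3) = 11; row 4: entry -1 ≤ 0. Minimum is 26/3 at row 2 (s2 leaves); pivot element 3.
Divide row 2 by 3; eliminate column x1 from the other rows.
Row 4 update in column s3: -1 − (-1)·0 = -1.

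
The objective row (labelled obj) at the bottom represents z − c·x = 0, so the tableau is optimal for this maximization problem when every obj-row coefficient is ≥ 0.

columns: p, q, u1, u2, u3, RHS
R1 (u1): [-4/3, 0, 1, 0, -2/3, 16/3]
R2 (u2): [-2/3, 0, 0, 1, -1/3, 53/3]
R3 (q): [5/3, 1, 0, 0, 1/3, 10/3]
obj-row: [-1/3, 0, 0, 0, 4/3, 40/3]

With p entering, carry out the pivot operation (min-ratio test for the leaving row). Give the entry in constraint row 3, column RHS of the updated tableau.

Ratio test on column p — row 1: entry -4/3 ≤ 0; row 2: entry -2/3 ≤ 0; row 3: (10/3)/(5/3) = 2. Minimum is 2 at row 3 (q leaves); pivot element 5/3.
Divide row 3 by 5/3; eliminate column p from the other rows.
In the new row 3, the RHS entry is the old entry divided by the pivot: (10/3)/(5/3) = 2.

2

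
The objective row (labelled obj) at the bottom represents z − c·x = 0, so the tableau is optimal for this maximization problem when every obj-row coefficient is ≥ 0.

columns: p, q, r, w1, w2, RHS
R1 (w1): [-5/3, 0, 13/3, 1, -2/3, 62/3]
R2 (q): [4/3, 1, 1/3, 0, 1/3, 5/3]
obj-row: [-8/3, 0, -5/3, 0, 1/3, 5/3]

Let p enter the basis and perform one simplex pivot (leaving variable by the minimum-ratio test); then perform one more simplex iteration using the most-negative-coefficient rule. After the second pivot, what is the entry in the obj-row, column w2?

18/19

Ratio test on column p — row 1: entry -5/3 ≤ 0; row 2: (5/3)/(4/3) = 5/4. Minimum is 5/4 at row 2 (q leaves); pivot element 4/3.
Divide row 2 by 4/3; eliminate column p from the other rows.
Second iteration: most negative obj-row entry is -1 in column r, so r enters.
Ratio test on column r — row 1: (91/4)/(19/4) = 91/19; row 2: (5/4)/(1/4) = 5. Minimum is 91/19 at row 1 (w1 leaves); pivot element 19/4.
Divide row 1 by 19/4; eliminate column r from the other rows.
After both pivots, the entry at the obj-row, column w2 is 18/19.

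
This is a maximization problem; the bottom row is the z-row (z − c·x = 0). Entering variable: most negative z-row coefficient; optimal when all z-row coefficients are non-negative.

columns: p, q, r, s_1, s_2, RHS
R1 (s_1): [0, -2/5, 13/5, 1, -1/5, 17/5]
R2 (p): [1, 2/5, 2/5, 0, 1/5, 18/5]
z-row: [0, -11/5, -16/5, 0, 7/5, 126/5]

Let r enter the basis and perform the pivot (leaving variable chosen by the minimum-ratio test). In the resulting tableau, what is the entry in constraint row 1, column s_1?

Ratio test on column r — row 1: (17/5)/(13/5) = 17/13; row 2: (18/5)/(2/5) = 9. Minimum is 17/13 at row 1 (s_1 leaves); pivot element 13/5.
Divide row 1 by 13/5; eliminate column r from the other rows.
In the new row 1, the s_1 entry is the old entry divided by the pivot: 1/(13/5) = 5/13.

5/13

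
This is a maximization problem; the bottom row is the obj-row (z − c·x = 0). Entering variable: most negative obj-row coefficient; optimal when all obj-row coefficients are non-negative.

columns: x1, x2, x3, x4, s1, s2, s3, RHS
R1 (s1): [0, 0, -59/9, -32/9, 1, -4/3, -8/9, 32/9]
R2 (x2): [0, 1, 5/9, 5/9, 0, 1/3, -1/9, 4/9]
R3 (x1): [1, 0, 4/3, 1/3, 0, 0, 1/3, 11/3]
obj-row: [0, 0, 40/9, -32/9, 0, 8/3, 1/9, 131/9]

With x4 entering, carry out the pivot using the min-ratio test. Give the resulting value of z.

Ratio test on column x4 — row 1: entry -32/9 ≤ 0; row 2: (4/9)/(5/9) = 4/5; row 3: (11/3)/(1/3) = 11. Minimum is 4/5 at row 2 (x2 leaves); pivot element 5/9.
Pivot on row 2; the obj-row RHS becomes 131/9 − (-32/9)·(4/5) = 87/5.

87/5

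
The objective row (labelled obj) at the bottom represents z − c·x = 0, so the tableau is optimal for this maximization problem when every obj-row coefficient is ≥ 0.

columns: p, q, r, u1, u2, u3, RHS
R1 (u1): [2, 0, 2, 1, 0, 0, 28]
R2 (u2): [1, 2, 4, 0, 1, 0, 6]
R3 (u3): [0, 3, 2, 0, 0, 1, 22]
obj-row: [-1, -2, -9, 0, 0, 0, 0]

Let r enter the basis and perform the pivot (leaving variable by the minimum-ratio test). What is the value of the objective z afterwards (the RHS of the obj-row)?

27/2

Ratio test on column r — row 1: 28/2 = 14; row 2: 6/4 = 3/2; row 3: 22/2 = 11. Minimum is 3/2 at row 2 (u2 leaves); pivot element 4.
Pivot on row 2; the obj-row RHS becomes 0 − (-9)·(3/2) = 27/2.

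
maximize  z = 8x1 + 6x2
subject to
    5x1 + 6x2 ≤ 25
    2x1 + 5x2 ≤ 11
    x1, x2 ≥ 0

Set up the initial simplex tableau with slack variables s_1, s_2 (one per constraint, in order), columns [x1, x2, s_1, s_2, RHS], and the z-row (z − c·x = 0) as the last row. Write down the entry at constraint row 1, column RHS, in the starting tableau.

The RHS of constraint 1 is b_1 = 25.

25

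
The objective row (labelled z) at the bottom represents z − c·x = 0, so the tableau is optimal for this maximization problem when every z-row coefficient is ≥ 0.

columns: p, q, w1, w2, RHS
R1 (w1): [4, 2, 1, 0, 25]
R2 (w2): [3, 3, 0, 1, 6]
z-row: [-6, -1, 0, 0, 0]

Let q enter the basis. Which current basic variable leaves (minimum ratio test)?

w2

Column q entries and ratios — w1: 25/2 = 25/2; w2: 6/3 = 2.
Smallest ratio is 2 in the row of w2, so w2 leaves.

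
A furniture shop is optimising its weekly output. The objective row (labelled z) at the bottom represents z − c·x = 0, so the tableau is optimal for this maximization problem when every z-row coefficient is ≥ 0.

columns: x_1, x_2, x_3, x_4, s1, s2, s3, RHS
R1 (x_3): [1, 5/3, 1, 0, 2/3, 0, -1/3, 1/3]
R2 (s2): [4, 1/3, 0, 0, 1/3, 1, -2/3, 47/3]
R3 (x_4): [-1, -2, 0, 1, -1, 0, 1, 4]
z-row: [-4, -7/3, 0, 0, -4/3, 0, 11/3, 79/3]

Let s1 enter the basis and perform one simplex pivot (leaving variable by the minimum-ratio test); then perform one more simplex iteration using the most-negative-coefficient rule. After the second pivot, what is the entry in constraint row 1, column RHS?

1/3

Ratio test on column s1 — row 1: (1/3)/(2/3) = 1/2; row 2: (47/3)/(1/3) = 47; row 3: entry -1 ≤ 0. Minimum is 1/2 at row 1 (x_3 leaves); pivot element 2/3.
Divide row 1 by 2/3; eliminate column s1 from the other rows.
Second iteration: most negative z-row entry is -2 in column x_1, so x_1 enters.
Ratio test on column x_1 — row 1: (1/2)/(3/2) = 1/3; row 2: (31/2)/(7/2) = 31/7; row 3: (9/2)/(1/2) = 9. Minimum is 1/3 at row 1 (s1 leaves); pivot element 3/2.
Divide row 1 by 3/2; eliminate column x_1 from the other rows.
After both pivots, the entry at constraint row 1, column RHS is 1/3.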